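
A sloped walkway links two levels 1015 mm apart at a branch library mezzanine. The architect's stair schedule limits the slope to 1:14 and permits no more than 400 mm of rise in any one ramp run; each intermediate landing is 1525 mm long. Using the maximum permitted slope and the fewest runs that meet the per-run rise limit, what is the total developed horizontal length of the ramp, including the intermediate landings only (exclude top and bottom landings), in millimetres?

17260 mm

⌈1015/400⌉ = 3 ramp runs. That means 2 intermediate landings.
Horizontal run for 1015 mm of rise at 1:14 is 1015 × 14 = 14210 mm.
2 intermediate landings contribute 2 × 1525 = 3050 mm.
Total developed length = 14210 + 3050 = 17260 mm.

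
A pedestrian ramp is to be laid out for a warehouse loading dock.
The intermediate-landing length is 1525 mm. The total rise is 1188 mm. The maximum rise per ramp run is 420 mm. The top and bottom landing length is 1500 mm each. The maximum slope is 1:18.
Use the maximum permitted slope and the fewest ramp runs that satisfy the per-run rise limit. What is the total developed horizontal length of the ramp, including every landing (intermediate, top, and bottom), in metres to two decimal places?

⌈1188/420⌉ = 3 ramp runs. That means 2 intermediate landings.
Ramp run (horizontal) at 1:18: 1188 × 18 = 21384 mm.
2 intermediate landings contribute 2 × 1525 = 3050 mm.
Top and bottom landings: 2 × 1500 = 3000 mm.
Total = 21384 + 3050 + 3000 = 27434 mm.
= 27.43 m.

27.43 m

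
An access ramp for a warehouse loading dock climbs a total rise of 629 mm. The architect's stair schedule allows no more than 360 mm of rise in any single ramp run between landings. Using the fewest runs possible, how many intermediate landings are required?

At most 360 each: 629/360 = 1.75, giving 2 ramp runs.
2 runs are separated by 1 intermediate landings.

1 intermediate landings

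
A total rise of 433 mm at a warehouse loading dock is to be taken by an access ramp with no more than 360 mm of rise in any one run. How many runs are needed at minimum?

2 runs

433 / 360 = 1.20, so 2 ramp runs are needed.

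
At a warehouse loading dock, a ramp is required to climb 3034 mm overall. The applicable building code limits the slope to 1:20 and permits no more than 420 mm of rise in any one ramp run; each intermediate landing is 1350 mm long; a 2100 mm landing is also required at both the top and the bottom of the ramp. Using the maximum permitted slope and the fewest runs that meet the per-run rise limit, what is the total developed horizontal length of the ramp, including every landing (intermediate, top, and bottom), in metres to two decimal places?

74.33 m

3034 / 420 = 7.224 → round up to 8 ramp runs. That means 7 intermediate landings.
Horizontal run for 3034 mm of rise at 1:20 is 3034 × 20 = 60680 mm.
7 intermediate landings contribute 7 × 1350 = 9450 mm.
Top and bottom landings: 2 × 2100 = 4200 mm.
Total = 60680 + 9450 + 4200 = 74330 mm.
= 74.33 m.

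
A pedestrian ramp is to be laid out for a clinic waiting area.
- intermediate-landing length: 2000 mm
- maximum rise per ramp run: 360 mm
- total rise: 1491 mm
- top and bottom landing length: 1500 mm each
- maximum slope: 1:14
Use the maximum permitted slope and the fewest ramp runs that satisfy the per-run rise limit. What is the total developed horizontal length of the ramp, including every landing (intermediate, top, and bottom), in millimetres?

31874 mm

At most 360 each: 1491/360 = 4.14, giving 5 ramp runs. That means 4 intermediate landings.
Ramp run (horizontal) at 1:14: 1491 × 14 = 20874 mm.
Intermediate landings: 4 × 2000 = 8000 mm.
Top and bottom landings: 2 × 1500 = 3000 mm.
Total = 20874 + 8000 + 3000 = 31874 mm.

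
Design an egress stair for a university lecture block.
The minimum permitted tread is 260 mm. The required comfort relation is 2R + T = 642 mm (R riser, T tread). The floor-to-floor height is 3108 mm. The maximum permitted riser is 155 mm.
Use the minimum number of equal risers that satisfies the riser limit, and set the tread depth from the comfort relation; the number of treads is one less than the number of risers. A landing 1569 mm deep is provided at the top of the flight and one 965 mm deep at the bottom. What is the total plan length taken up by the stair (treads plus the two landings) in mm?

9454 mm

At most 155 each: 3108/155 = 20.05, giving 21 risers.
Each riser is 3108/21 = 148 mm (≤ 155 mm).
Tread T = 642 − 2 × 148 = 346 mm (≥ 260 mm).
Going = (21 − 1) × 346 = 6920 mm.
Add landings: 6920 + 1569 + 965 = 9454 mm.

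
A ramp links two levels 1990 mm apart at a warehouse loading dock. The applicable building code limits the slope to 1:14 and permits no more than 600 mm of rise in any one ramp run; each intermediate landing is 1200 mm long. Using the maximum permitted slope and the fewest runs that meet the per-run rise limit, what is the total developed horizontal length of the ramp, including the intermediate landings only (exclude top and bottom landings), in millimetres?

31460 mm

1990 / 600 = 3.317 → round up to 4 ramp runs. That means 3 intermediate landings.
Ramp run (horizontal) at 1:14: 1990 × 14 = 27860 mm.
3 intermediate landings contribute 3 × 1200 = 3600 mm.
Total developed length = 27860 + 3600 = 31460 mm.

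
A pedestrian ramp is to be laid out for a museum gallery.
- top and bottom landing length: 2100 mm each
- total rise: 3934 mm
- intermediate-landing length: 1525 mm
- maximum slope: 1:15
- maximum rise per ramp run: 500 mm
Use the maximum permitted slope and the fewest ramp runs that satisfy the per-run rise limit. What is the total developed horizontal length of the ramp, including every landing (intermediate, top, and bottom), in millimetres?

73885 mm

At most 500 each: 3934/500 = 7.87, giving 8 ramp runs. That means 7 intermediate landings.
Horizontal run for 3934 mm of rise at 1:15 is 3934 × 15 = 59010 mm.
Intermediate landings: 7 × 1525 = 10675 mm.
Top and bottom landings: 2 × 2100 = 4200 mm.
Total = 59010 + 10675 + 4200 = 73885 mm.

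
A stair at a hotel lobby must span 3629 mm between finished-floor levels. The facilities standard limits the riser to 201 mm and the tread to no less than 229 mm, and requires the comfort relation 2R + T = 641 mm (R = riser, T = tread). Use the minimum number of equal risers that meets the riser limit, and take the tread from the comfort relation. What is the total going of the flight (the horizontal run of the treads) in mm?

4662 mm

3629 / 201 = 18.05, so 19 risers are needed.
R = 3629 ÷ 19 = 191 mm.
T = 641 − 2·191 = 259 mm, which satisfies the 229 mm minimum.
Going = (19 − 1) × 259 = 4662 mm.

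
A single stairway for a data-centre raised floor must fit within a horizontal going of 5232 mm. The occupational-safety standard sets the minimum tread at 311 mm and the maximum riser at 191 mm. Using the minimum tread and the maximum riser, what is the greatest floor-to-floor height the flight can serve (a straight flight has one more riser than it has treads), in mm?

5232 / 311 = 16.82, so 16 treads fit.
Risers = treads + 1 = 17.
Maximum height = 17 × 191 = 3247 mm.

3247 mm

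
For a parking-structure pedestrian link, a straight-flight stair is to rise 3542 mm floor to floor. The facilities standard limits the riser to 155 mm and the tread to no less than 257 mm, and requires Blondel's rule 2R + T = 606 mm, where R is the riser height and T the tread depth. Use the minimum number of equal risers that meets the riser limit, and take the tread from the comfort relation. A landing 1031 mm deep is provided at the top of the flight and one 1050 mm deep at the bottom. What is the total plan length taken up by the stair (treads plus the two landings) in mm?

8637 mm

3542 / 155 = 22.852 → round up to 23 risers.
Riser R = 3542 / 23 = 154 mm, within the 155 mm limit.
T = 606 − 2·154 = 298 mm, which satisfies the 257 mm minimum.
Going = (23 − 1) × 298 = 6556 mm.
Enclosure = 6556 + 1031 + 1050 = 8637 mm.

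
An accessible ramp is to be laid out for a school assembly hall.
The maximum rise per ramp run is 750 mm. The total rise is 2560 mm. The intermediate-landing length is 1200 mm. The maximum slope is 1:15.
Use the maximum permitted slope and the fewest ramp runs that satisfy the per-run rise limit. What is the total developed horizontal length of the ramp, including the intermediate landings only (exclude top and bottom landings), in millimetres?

At most 750 each: 2560/750 = 3.41, giving 4 ramp runs. That means 3 intermediate landings.
Ramp run (horizontal) at 1:15: 2560 × 15 = 38400 mm.
3 intermediate landings contribute 3 × 1200 = 3600 mm.
Total developed length = 38400 + 3600 = 42000 mm.

42000 mm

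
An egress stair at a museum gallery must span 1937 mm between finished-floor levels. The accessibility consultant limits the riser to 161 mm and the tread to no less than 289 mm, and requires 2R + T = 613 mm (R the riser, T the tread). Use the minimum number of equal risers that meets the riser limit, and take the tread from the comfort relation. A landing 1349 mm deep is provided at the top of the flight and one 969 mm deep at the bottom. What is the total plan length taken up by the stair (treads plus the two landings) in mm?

⌈1937/161⌉ = 13 risers.
Riser R = 1937 / 13 = 149 mm, within the 161 mm limit.
Tread T = 613 − 2 × 149 = 315 mm (≥ 289 mm).
13 risers give 12 treads; going = 12 × 315 = 3780 mm.
Enclosure = 3780 + 1349 + 969 = 6098 mm.

6098 mm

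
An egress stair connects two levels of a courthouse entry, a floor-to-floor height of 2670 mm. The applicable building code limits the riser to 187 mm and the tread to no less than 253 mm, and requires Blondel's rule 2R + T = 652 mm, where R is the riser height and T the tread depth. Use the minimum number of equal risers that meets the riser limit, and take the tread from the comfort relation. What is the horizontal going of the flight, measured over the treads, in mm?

4144 mm

At most 187 each: 2670/187 = 14.28, giving 15 risers.
R = 2670 ÷ 15 = 178 mm.
Tread T = 652 − 2 × 178 = 296 mm (≥ 253 mm).
Going = (15 − 1) × 296 = 4144 mm.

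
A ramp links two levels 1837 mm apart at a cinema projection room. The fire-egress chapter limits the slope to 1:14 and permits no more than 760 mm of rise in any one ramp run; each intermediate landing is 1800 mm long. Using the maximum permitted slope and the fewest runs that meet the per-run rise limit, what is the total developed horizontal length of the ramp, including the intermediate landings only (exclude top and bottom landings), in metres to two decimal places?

1837 / 760 = 2.42, so 3 ramp runs are needed. That means 2 intermediate landings.
Ramp run (horizontal) at 1:14: 1837 × 14 = 25718 mm.
2 intermediate landings contribute 2 × 1800 = 3600 mm.
Developed length = 25718 + 3600 = 29318 mm.
= 29.32 m.

29.32 m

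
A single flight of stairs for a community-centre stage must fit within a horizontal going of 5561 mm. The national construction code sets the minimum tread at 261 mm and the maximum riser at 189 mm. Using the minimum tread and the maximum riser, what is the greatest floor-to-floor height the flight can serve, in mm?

4158 mm

Treads that fit: ⌊5561 / 261⌋ = 21.
Risers = treads + 1 = 22.
Maximum height = 22 × 189 = 4158 mm.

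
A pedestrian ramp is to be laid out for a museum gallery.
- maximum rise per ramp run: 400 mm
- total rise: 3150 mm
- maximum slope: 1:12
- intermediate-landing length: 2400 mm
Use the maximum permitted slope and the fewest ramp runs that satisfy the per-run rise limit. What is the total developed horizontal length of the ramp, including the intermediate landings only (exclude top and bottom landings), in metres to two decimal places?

3150 / 400 = 7.875 → round up to 8 ramp runs. That means 7 intermediate landings.
Ramp run (horizontal) at 1:12: 3150 × 12 = 37800 mm.
Intermediate landings: 7 × 2400 = 16800 mm.
Total developed length = 37800 + 16800 = 54600 mm.
= 54.60 m.

54.60 m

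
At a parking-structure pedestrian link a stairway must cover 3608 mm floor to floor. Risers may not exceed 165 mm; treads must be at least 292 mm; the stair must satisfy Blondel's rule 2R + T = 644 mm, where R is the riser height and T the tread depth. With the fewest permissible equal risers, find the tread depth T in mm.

⌈3608/165⌉ = 22 risers.
R = 3608 ÷ 22 = 164 mm.
Tread T = 644 − 2 × 164 = 316 mm (≥ 292 mm).

316 mm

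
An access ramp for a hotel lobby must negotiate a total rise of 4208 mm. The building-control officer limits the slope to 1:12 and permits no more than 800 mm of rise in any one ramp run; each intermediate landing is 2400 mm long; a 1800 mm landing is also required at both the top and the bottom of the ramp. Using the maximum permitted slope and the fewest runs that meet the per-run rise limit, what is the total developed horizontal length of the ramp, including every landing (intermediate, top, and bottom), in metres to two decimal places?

66.10 m

⌈4208/800⌉ = 6 ramp runs. That means 5 intermediate landings.
Ramp run (horizontal) at 1:12: 4208 × 12 = 50496 mm.
5 intermediate landings contribute 5 × 2400 = 12000 mm.
Top and bottom landings: 2 × 1800 = 3600 mm.
Total = 50496 + 12000 + 3600 = 66096 mm.
= 66.10 m.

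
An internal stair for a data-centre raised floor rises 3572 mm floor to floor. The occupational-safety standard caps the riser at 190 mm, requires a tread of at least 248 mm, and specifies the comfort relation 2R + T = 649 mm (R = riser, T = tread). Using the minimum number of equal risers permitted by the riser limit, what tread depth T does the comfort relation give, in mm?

3572 / 190 = 18.80, so 19 risers are needed.
R = 3572 ÷ 19 = 188 mm.
T = 649 − 2·188 = 273 mm, which satisfies the 248 mm minimum.

273 mm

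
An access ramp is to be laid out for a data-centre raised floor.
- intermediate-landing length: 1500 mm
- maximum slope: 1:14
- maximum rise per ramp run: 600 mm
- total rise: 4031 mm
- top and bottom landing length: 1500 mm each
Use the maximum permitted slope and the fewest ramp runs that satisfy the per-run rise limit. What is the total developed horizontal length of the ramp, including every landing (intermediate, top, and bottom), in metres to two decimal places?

4031 / 600 = 6.72, so 7 ramp runs are needed. That means 6 intermediate landings.
Ramp run (horizontal) at 1:14: 4031 × 14 = 56434 mm.
6 intermediate landings contribute 6 × 1500 = 9000 mm.
Top and bottom landings: 2 × 1500 = 3000 mm.
Total = 56434 + 9000 + 3000 = 68434 mm.
= 68.43 m.

68.43 m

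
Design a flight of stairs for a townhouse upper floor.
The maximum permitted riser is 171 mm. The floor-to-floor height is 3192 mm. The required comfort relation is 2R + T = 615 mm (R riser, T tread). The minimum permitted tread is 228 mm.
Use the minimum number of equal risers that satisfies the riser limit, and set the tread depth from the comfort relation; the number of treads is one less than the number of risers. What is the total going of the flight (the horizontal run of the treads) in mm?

⌈3192/171⌉ = 19 risers.
Riser R = 3192 / 19 = 168 mm, within the 171 mm limit.
Tread T = 615 − 2 × 168 = 279 mm (≥ 228 mm).
19 risers give 18 treads; going = 18 × 279 = 5022 mm.

5022 mm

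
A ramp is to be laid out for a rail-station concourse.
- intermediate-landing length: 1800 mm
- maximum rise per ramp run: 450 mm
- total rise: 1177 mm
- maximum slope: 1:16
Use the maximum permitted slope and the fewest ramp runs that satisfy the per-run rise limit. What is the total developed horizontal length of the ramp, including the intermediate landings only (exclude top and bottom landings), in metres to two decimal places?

22.43 m

⌈1177/450⌉ = 3 ramp runs. That means 2 intermediate landings.
Ramp run (horizontal) at 1:16: 1177 × 16 = 18832 mm.
2 intermediate landings contribute 2 × 1800 = 3600 mm.
Total developed length = 18832 + 3600 = 22432 mm.
= 22.43 m.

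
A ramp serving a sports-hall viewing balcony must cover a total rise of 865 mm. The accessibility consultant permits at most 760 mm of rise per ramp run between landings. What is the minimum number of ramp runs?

2 runs

At most 760 each: 865/760 = 1.14, giving 2 ramp runs.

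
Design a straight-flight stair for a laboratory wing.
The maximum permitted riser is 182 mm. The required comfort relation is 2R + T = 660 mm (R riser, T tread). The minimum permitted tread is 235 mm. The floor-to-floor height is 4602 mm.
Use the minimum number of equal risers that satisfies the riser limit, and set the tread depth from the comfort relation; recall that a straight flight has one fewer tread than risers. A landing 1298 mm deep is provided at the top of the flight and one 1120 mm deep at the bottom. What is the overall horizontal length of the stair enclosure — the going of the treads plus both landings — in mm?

4602 / 182 = 25.286 → round up to 26 risers.
R = 4602 ÷ 26 = 177 mm.
T = 660 − 2·177 = 306 mm, which satisfies the 235 mm minimum.
26 risers give 25 treads; going = 25 × 306 = 7650 mm.
Enclosure = 7650 + 1298 + 1120 = 10068 mm.

10068 mm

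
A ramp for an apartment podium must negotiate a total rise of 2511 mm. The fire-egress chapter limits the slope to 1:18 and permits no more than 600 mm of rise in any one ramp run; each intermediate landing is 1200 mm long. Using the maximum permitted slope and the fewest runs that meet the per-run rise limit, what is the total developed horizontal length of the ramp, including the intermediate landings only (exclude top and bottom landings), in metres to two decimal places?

50.00 m

At most 600 each: 2511/600 = 4.18, giving 5 ramp runs. That means 4 intermediate landings.
Horizontal run for 2511 mm of rise at 1:18 is 2511 × 18 = 45198 mm.
4 intermediate landings contribute 4 × 1200 = 4800 mm.
Developed length = 45198 + 4800 = 49998 mm.
= 50.00 m.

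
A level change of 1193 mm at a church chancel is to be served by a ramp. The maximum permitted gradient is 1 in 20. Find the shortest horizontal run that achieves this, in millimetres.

Run = rise × 20 = 1193 × 20 = 23860 mm.

23860 mm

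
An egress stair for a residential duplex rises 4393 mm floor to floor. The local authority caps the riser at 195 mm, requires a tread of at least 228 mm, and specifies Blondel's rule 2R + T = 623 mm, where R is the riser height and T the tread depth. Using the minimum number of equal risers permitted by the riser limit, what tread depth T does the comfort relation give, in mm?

241 mm

4393 / 195 = 22.528 → round up to 23 risers.
Riser R = 4393 / 23 = 191 mm, within the 195 mm limit.
Tread T = 623 − 2 × 191 = 241 mm (≥ 228 mm).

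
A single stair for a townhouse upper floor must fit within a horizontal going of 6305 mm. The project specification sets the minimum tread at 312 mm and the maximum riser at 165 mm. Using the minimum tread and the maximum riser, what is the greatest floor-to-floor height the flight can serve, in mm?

3465 mm

6305 / 312 = 20.21, so 20 treads fit.
Risers = treads + 1 = 21.
Maximum height = 21 × 165 = 3465 mm.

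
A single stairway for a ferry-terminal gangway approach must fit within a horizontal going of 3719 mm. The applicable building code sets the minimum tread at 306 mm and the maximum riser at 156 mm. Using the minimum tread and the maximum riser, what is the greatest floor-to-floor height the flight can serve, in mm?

2028 mm

3719 / 306 = 12.15, so 12 treads fit.
Risers = treads + 1 = 13.
Maximum height = 13 × 156 = 2028 mm.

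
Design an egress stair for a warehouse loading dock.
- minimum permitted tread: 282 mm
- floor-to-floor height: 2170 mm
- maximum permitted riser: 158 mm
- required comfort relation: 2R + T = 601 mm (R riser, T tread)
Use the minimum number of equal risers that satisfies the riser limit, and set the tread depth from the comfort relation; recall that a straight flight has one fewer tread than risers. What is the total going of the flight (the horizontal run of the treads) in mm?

At most 158 each: 2170/158 = 13.73, giving 14 risers.
Riser R = 2170 / 14 = 155 mm, within the 158 mm limit.
From 2R + T = 601: T = 601 − 310 = 291 mm.
Going = (14 − 1) × 291 = 3783 mm.

3783 mm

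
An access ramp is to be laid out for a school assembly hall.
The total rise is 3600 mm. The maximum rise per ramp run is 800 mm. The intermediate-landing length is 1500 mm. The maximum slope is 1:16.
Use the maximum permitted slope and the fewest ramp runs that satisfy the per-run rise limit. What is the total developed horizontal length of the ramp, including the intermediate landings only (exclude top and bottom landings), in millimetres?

3600 / 800 = 4.500 → round up to 5 ramp runs. That means 4 intermediate landings.
Horizontal run for 3600 mm of rise at 1:16 is 3600 × 16 = 57600 mm.
Intermediate landings: 4 × 1500 = 6000 mm.
Developed length = 57600 + 6000 = 63600 mm.

63600 mm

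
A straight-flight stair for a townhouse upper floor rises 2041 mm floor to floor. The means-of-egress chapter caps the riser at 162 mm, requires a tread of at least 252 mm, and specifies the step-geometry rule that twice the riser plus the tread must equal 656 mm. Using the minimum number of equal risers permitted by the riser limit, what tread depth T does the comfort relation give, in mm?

2041 / 162 = 12.599 → round up to 13 risers.
Each riser is 2041/13 = 157 mm (≤ 162 mm).
From 2R + T = 656: T = 656 − 314 = 342 mm.

342 mm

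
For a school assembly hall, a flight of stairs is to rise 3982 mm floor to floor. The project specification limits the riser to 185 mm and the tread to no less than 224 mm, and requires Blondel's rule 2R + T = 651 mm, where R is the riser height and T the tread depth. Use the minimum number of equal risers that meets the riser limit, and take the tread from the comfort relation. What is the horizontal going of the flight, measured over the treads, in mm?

At most 185 each: 3982/185 = 21.52, giving 22 risers.
Each riser is 3982/22 = 181 mm (≤ 185 mm).
T = 651 − 2·181 = 289 mm, which satisfies the 224 mm minimum.
Treads = 22 − 1 = 21; going = 21 × 289 = 6069 mm.

6069 mm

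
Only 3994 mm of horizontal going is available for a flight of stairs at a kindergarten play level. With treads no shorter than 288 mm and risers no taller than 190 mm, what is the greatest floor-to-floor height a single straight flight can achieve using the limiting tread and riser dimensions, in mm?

3994 / 288 = 13.87, so 13 treads fit.
Risers = treads + 1 = 14.
Maximum height = 14 × 190 = 2660 mm.

2660 mm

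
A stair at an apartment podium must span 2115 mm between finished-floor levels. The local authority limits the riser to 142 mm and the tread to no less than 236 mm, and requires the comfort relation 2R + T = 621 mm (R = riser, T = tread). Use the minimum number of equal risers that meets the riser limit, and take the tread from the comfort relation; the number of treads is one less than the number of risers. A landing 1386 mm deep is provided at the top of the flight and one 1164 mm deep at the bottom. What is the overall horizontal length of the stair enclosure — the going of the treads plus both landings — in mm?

7296 mm

⌈2115/142⌉ = 15 risers.
R = 2115 ÷ 15 = 141 mm.
From 2R + T = 621: T = 621 − 282 = 339 mm.
Treads = 15 − 1 = 14; going = 14 × 339 = 4746 mm.
Enclosure = 4746 + 1386 + 1164 = 7296 mm.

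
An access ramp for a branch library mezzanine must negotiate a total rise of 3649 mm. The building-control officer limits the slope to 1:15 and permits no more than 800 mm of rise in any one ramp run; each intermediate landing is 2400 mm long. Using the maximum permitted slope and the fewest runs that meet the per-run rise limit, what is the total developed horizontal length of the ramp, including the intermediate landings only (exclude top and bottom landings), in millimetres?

3649 / 800 = 4.56, so 5 ramp runs are needed. That means 4 intermediate landings.
Ramp run (horizontal) at 1:15: 3649 × 15 = 54735 mm.
Intermediate landings: 4 × 2400 = 9600 mm.
Developed length = 54735 + 9600 = 64335 mm.

64335 mm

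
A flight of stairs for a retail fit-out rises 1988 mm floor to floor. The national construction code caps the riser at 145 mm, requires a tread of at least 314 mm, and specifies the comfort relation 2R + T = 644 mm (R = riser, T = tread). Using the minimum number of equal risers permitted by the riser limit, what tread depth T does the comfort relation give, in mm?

360 mm

At most 145 each: 1988/145 = 13.71, giving 14 risers.
R = 1988 ÷ 14 = 142 mm.
Tread T = 644 − 2 × 142 = 360 mm (≥ 314 mm).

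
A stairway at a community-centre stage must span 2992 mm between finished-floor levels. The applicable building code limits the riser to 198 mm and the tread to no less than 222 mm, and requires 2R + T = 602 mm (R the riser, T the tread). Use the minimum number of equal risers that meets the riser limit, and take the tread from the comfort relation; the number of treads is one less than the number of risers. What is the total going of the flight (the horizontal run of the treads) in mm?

3420 mm

2992 / 198 = 15.11, so 16 risers are needed.
R = 2992 ÷ 16 = 187 mm.
Tread T = 602 − 2 × 187 = 228 mm (≥ 222 mm).
16 risers give 15 treads; going = 15 × 228 = 3420 mm.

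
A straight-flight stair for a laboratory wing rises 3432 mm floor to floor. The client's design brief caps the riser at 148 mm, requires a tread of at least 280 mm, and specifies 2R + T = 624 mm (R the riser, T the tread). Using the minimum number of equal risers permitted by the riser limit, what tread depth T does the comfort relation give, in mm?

3432 / 148 = 23.189 → round up to 24 risers.
Each riser is 3432/24 = 143 mm (≤ 148 mm).
Tread T = 624 − 2 × 143 = 338 mm (≥ 280 mm).

338 mm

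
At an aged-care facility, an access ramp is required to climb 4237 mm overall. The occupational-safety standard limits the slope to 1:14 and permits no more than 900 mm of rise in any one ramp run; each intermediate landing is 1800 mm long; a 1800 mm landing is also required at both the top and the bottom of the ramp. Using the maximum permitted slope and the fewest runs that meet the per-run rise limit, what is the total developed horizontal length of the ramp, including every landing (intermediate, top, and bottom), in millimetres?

70118 mm

4237 / 900 = 4.71, so 5 ramp runs are needed. That means 4 intermediate landings.
Horizontal run for 4237 mm of rise at 1:14 is 4237 × 14 = 59318 mm.
4 intermediate landings contribute 4 × 1800 = 7200 mm.
Top and bottom landings: 2 × 1800 = 3600 mm.
Total = 59318 + 7200 + 3600 = 70118 mm.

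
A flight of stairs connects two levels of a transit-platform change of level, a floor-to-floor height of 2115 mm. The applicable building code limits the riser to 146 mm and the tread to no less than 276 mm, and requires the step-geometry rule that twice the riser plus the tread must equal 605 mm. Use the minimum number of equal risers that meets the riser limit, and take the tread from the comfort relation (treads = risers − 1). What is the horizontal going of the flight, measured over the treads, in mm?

2115 / 146 = 14.49, so 15 risers are needed.
R = 2115 ÷ 15 = 141 mm.
From 2R + T = 605: T = 605 − 282 = 323 mm.
Going = (15 − 1) × 323 = 4522 mm.

4522 mm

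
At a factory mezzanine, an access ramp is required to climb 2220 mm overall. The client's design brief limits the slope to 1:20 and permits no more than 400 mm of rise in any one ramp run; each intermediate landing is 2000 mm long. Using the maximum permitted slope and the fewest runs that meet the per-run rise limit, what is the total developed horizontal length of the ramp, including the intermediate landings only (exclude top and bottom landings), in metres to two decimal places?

2220 / 400 = 5.550 → round up to 6 ramp runs. That means 5 intermediate landings.
Ramp run (horizontal) at 1:20: 2220 × 20 = 44400 mm.
5 intermediate landings contribute 5 × 2000 = 10000 mm.
Total developed length = 44400 + 10000 = 54400 mm.
= 54.40 m.

54.40 m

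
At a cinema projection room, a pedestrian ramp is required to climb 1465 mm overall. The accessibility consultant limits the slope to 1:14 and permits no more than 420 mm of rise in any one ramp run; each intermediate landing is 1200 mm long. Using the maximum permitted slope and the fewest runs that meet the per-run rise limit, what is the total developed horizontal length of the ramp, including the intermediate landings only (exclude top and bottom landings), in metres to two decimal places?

⌈1465/420⌉ = 4 ramp runs. That means 3 intermediate landings.
Horizontal run for 1465 mm of rise at 1:14 is 1465 × 14 = 20510 mm.
Intermediate landings: 3 × 1200 = 3600 mm.
Developed length = 20510 + 3600 = 24110 mm.
= 24.11 m.

24.11 m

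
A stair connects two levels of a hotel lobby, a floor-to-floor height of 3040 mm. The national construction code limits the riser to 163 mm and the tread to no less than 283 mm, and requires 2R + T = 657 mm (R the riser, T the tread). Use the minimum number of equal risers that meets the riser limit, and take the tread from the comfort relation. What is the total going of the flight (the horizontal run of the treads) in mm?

3040 / 163 = 18.65, so 19 risers are needed.
Riser R = 3040 / 19 = 160 mm, within the 163 mm limit.
From 2R + T = 657: T = 657 − 320 = 337 mm.
19 risers give 18 treads; going = 18 × 337 = 6066 mm.

6066 mm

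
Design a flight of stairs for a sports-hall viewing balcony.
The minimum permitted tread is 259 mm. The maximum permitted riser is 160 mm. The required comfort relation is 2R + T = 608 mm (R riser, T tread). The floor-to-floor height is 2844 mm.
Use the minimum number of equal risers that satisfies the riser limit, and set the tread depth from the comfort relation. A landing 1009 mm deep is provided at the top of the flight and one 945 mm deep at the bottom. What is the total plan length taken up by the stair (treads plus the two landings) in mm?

2844 / 160 = 17.775 → round up to 18 risers.
Riser R = 2844 / 18 = 158 mm, within the 160 mm limit.
Tread T = 608 − 2 × 158 = 292 mm (≥ 259 mm).
Going = (18 − 1) × 292 = 4964 mm.
Add landings: 4964 + 1009 + 945 = 6918 mm.

6918 mm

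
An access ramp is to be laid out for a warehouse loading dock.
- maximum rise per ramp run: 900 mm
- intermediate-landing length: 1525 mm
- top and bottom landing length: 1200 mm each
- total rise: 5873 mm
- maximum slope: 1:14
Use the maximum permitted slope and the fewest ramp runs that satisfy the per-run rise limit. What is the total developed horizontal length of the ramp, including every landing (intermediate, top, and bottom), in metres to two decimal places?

93.77 m

5873 / 900 = 6.526 → round up to 7 ramp runs. That means 6 intermediate landings.
Horizontal run for 5873 mm of rise at 1:14 is 5873 × 14 = 82222 mm.
Intermediate landings: 6 × 1525 = 9150 mm.
Top and bottom landings: 2 × 1200 = 2400 mm.
Total = 82222 + 9150 + 2400 = 93772 mm.
= 93.77 m.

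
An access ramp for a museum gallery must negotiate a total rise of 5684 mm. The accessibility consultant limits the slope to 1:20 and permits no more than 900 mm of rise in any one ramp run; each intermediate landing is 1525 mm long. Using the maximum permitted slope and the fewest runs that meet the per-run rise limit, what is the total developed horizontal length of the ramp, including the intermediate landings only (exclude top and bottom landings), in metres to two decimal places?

5684 / 900 = 6.32, so 7 ramp runs are needed. That means 6 intermediate landings.
Horizontal run for 5684 mm of rise at 1:20 is 5684 × 20 = 113680 mm.
Intermediate landings: 6 × 1525 = 9150 mm.
Developed length = 113680 + 9150 = 122830 mm.
= 122.83 m.

122.83 m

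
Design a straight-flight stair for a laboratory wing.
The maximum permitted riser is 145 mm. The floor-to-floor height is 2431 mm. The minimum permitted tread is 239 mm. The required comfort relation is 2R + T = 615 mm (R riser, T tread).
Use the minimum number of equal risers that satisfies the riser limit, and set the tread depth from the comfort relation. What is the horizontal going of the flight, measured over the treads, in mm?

5264 mm

⌈2431/145⌉ = 17 risers.
Riser R = 2431 / 17 = 143 mm, within the 145 mm limit.
T = 615 − 2·143 = 329 mm, which satisfies the 239 mm minimum.
Going = (17 − 1) × 329 = 5264 mm.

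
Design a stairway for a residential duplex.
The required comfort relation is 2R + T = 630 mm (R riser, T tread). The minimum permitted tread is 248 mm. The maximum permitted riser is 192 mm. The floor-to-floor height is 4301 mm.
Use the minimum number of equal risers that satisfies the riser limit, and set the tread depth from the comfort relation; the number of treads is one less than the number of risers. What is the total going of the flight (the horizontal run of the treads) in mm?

⌈4301/192⌉ = 23 risers.
Each riser is 4301/23 = 187 mm (≤ 192 mm).
From 2R + T = 630: T = 630 − 374 = 256 mm.
23 risers give 22 treads; going = 22 × 256 = 5632 mm.

5632 mm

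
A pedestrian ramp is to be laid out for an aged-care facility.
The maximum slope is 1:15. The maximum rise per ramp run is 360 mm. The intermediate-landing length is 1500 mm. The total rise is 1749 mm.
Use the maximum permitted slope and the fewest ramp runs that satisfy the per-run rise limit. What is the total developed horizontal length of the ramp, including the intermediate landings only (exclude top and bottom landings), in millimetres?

1749 / 360 = 4.86, so 5 ramp runs are needed. That means 4 intermediate landings.
Horizontal run for 1749 mm of rise at 1:15 is 1749 × 15 = 26235 mm.
Intermediate landings: 4 × 1500 = 6000 mm.
Total developed length = 26235 + 6000 = 32235 mm.

32235 mm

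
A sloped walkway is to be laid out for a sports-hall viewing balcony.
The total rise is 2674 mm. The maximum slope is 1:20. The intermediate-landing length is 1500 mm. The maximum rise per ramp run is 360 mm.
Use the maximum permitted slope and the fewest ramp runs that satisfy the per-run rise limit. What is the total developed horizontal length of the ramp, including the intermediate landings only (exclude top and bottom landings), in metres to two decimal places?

63.98 m

⌈2674/360⌉ = 8 ramp runs. That means 7 intermediate landings.
Ramp run (horizontal) at 1:20: 2674 × 20 = 53480 mm.
Intermediate landings: 7 × 1500 = 10500 mm.
Developed length = 53480 + 10500 = 63980 mm.
= 63.98 m.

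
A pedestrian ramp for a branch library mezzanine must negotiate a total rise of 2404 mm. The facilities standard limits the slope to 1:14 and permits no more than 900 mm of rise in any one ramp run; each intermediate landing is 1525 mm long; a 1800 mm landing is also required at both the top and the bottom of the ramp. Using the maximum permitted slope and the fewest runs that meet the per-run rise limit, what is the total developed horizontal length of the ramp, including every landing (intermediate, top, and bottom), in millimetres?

At most 900 each: 2404/900 = 2.67, giving 3 ramp runs. That means 2 intermediate landings.
Horizontal run for 2404 mm of rise at 1:14 is 2404 × 14 = 33656 mm.
2 intermediate landings contribute 2 × 1525 = 3050 mm.
Top and bottom landings: 2 × 1800 = 3600 mm.
Total = 33656 + 3050 + 3600 = 40306 mm.

40306 mm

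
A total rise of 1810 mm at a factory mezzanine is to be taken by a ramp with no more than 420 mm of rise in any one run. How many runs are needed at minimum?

1810 / 420 = 4.31, so 5 ramp runs are needed.

5 runs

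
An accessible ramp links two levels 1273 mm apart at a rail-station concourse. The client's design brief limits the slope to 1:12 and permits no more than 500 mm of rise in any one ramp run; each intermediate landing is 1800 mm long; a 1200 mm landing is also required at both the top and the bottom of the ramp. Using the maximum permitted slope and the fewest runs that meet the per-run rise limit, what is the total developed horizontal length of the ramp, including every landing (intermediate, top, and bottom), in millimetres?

At most 500 each: 1273/500 = 2.55, giving 3 ramp runs. That means 2 intermediate landings.
Ramp run (horizontal) at 1:12: 1273 × 12 = 15276 mm.
Intermediate landings: 2 × 1800 = 3600 mm.
Top and bottom landings: 2 × 1200 = 2400 mm.
Total = 15276 + 3600 + 2400 = 21276 mm.

21276 mm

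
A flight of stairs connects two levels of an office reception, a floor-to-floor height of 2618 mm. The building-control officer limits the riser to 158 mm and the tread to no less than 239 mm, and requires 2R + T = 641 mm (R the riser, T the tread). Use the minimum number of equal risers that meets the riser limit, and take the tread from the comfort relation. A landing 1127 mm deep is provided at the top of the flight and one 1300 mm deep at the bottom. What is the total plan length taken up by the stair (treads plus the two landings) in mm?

⌈2618/158⌉ = 17 risers.
Each riser is 2618/17 = 154 mm (≤ 158 mm).
Tread T = 641 − 2 × 154 = 333 mm (≥ 239 mm).
Going = (17 − 1) × 333 = 5328 mm.
Add landings: 5328 + 1127 + 1300 = 7755 mm.

7755 mm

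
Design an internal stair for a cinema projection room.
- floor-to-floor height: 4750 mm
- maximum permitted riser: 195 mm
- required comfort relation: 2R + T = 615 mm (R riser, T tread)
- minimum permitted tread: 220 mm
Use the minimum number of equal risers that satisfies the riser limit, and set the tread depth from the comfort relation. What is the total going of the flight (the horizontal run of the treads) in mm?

5640 mm

4750 / 195 = 24.359 → round up to 25 risers.
Each riser is 4750/25 = 190 mm (≤ 195 mm).
From 2R + T = 615: T = 615 − 380 = 235 mm.
Going = (25 − 1) × 235 = 5640 mm.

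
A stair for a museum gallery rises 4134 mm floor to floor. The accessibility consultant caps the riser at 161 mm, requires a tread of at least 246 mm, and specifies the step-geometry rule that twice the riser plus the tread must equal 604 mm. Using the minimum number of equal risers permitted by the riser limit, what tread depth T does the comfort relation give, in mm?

4134 / 161 = 25.677 → round up to 26 risers.
Riser R = 4134 / 26 = 159 mm, within the 161 mm limit.
From 2R + T = 604: T = 604 − 318 = 286 mm.

286 mm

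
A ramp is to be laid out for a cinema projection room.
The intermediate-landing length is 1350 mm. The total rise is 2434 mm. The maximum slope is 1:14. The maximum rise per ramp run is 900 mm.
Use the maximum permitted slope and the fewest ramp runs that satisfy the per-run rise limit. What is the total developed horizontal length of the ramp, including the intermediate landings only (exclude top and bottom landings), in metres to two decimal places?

36.78 m

At most 900 each: 2434/900 = 2.70, giving 3 ramp runs. That means 2 intermediate landings.
Horizontal run for 2434 mm of rise at 1:14 is 2434 × 14 = 34076 mm.
Intermediate landings: 2 × 1350 = 2700 mm.
Total developed length = 34076 + 2700 = 36776 mm.
= 36.78 m.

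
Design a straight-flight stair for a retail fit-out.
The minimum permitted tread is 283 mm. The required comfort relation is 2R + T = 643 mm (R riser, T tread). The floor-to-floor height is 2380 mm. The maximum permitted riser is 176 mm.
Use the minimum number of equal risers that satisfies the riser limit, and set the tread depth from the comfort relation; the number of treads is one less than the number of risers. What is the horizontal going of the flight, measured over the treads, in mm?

3939 mm

At most 176 each: 2380/176 = 13.52, giving 14 risers.
Riser R = 2380 / 14 = 170 mm, within the 176 mm limit.
Tread T = 643 − 2 × 170 = 303 mm (≥ 283 mm).
14 risers give 13 treads; going = 13 × 303 = 3939 mm.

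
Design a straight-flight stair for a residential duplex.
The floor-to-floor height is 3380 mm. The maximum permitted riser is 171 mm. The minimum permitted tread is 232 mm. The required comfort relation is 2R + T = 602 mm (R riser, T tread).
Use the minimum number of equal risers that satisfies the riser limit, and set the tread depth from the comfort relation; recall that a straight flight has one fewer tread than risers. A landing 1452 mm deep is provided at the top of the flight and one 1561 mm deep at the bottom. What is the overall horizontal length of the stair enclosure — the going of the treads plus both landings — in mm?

8029 mm

3380 / 171 = 19.77, so 20 risers are needed.
R = 3380 ÷ 20 = 169 mm.
From 2R + T = 602: T = 602 − 338 = 264 mm.
Going = (20 − 1) × 264 = 5016 mm.
Add landings: 5016 + 1452 + 1561 = 8029 mm.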